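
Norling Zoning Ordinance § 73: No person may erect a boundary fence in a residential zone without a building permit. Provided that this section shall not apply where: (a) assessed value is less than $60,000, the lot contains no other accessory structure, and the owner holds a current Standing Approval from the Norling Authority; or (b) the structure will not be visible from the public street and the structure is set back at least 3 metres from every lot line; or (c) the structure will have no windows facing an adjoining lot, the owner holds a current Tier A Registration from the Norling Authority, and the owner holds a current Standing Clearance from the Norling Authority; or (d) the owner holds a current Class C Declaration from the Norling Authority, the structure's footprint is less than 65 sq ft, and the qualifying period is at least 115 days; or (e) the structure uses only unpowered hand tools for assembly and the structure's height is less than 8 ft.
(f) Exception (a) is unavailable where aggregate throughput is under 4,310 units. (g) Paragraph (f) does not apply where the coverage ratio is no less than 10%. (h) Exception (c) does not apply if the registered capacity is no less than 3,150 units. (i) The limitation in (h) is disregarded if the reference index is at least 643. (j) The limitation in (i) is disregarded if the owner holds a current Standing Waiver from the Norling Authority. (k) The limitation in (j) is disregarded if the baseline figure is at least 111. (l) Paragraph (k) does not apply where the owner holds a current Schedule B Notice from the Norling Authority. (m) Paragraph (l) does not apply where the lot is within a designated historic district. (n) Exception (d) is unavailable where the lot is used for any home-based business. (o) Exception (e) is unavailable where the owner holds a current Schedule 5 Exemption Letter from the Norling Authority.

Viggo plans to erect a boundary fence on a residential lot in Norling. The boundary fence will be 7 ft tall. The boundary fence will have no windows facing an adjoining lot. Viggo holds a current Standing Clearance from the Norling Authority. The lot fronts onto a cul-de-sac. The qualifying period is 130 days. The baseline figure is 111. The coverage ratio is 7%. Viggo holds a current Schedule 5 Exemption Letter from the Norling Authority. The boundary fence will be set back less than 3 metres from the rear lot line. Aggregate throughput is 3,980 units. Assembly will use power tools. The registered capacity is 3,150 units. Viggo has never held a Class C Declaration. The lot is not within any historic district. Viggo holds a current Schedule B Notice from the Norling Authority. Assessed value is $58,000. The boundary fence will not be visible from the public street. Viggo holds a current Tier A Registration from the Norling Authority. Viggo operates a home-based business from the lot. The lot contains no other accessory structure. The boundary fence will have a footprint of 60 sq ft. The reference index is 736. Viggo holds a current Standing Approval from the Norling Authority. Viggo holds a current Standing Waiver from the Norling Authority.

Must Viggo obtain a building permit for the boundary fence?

Yes — Viggo must obtain a building permit.

Exception (a) is satisfied on its face — assessed value is $58,000, less than the $60,000 limit; the lot has no other accessory structure; a current Standing Approval is held. Turning to paragraphs (f)–(g): (f) operates against (a): aggregate throughput is 3,980 units, under the 4,310 units limit. (g) is inapplicable (the coverage ratio is 7%, short of 10%), so (f) stands. So (a) is unavailable.
Exception (b) does not apply: the rear setback is under 3 m.
Exception (c)'s conditions are all satisfied: no windows face an adjoining lot; a current Tier A Registration is held; a current Standing Clearance is held. However, paragraphs (h)–(m) must be considered: (h) operates against (c): the registered capacity is 3,150 units, meeting the 3,150 units threshold. (i) applies (the reference index is 736, meeting the 643 threshold), but is overridden by (j): (j) is engaged — a current Standing Waiver is held. (k) is engaged (the baseline figure is 111, meeting the 111 threshold), but is displaced by (l): (l) is engaged — a current Schedule B Notice is held. (m) is inapplicable (the lot is not in a historic district), so (l) stands. Exception (c) does not apply.
Exception (d) fails — the Class C Declaration is not current.
Exception (e) does not apply: assembly uses power tools.
No exception displaces § 73.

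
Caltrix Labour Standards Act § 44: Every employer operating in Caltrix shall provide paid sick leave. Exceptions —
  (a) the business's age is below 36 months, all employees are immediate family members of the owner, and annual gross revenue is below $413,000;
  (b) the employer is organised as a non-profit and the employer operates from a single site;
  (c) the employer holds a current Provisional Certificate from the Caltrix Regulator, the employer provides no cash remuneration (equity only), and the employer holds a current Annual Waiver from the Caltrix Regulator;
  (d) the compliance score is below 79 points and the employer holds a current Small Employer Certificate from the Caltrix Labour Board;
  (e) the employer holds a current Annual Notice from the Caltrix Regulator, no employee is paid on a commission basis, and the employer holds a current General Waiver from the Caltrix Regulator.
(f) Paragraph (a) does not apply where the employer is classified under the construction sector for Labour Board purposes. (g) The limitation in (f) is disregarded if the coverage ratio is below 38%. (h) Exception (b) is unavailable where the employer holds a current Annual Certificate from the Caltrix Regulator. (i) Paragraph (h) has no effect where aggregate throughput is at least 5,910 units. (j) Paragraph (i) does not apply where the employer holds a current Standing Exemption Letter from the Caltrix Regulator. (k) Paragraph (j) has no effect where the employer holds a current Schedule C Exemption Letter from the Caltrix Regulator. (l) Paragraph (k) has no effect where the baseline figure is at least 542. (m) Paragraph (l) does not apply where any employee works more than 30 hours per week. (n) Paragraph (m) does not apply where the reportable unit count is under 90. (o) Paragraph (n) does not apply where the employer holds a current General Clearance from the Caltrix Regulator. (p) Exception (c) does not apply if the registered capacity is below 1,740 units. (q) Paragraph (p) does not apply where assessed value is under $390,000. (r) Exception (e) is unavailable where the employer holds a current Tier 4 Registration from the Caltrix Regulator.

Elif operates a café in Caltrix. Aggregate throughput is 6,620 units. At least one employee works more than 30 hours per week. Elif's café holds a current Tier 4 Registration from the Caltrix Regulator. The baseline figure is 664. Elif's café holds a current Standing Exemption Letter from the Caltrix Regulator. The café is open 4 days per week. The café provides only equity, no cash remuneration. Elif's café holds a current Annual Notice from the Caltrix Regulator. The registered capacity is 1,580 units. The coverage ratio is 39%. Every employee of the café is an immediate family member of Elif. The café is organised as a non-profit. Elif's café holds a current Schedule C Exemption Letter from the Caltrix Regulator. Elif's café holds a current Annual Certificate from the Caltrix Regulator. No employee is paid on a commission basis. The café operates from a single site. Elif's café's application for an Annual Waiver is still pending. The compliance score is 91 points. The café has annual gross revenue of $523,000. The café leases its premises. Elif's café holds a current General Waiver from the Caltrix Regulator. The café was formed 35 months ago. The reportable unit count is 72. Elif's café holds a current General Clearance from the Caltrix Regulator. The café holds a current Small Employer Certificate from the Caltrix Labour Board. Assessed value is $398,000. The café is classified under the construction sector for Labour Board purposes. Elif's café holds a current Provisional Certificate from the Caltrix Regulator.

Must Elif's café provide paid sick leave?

No — exception (b) applies; Elif's café is not required to provide paid sick leave.

Exception (a) requires that annual gross revenue is below $413,000; but annual gross revenue is $523,000, not below $413,000, so (a) is unavailable.
Exception (b): the employer is a non-profit; the employer operates from a single site — every condition holds. Considering the limiting provisions: (h) is engaged (a current Annual Certificate is held), but is itself disapplied by (i): (i) is engaged — aggregate throughput is 6,620 units, meeting the 5,910 units threshold. (j) would limit (i) — a current Standing Exemption Letter is held — but (k) sets (j) aside: (k) is engaged — a current Schedule C Exemption Letter is held. (l) would limit (k) — the baseline figure is 664, meeting the 542 threshold — but (m) sets (l) aside: (m) is triggered — at least one employee exceeds 30 hours/week. (n) is triggered (the reportable unit count is 72, under the 90 limit), but is set aside by (o): (o) operates against (n): a current General Clearance is held. So (b) applies.
Exception (c) fails — there is no Annual Waiver in force.
Exception (d) fails — the compliance score is 91 points, not below 79 points.
Exception (e): a current Annual Notice is held; no employee is paid on commission; a current General Waiver is held — every condition holds. However, paragraph (r) must be considered: (r) operates against (e): a current Tier 4 Registration is held. Exception (e) does not apply.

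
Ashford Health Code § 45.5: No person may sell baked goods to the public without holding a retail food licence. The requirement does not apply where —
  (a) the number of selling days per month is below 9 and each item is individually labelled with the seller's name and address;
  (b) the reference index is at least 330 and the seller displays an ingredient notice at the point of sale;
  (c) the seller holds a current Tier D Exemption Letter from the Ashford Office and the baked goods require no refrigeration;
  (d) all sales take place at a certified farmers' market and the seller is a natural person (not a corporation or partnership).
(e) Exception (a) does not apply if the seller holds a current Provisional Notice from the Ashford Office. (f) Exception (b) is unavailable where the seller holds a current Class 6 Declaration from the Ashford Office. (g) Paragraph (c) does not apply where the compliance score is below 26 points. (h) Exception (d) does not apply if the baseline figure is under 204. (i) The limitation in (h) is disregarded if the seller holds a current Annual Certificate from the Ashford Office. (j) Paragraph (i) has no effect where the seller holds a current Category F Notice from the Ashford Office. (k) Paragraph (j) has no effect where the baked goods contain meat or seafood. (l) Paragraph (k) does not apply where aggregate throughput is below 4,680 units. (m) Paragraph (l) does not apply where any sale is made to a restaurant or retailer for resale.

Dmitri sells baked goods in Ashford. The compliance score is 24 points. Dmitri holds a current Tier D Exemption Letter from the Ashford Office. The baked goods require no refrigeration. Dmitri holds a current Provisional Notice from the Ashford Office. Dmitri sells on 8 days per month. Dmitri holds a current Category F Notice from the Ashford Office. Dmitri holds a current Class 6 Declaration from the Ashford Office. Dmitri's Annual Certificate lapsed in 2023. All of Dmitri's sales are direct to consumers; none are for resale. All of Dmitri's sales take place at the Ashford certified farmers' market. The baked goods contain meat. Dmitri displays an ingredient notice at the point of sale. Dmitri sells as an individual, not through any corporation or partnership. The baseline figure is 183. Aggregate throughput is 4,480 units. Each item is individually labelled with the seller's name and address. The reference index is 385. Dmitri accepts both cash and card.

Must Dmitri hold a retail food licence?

Exception (a): the number of selling days per month is 8, below the 9 limit; items are individually labelled — every condition holds. But: (e) operates against (a): a current Provisional Notice is held. (a) is therefore removed.
All of (b)'s requirements are met (the reference index is 385, meeting the 330 threshold; an ingredient notice is displayed). But: (f) applies — a current Class 6 Declaration is held. (b) is therefore removed.
Exception (c)'s conditions are all satisfied: a current Tier D Exemption Letter is held; the baked goods are shelf-stable. But applying paragraph (g): (g) is engaged — the compliance score is 24 points, below the 26 points limit. (c) is therefore removed.
All of (d)'s requirements are met (all sales are at a certified farmers' market; the seller is a natural person). Turning to paragraphs (h)–(m): (h) operates against (d): the baseline figure is 183, under the 204 limit. (i) is inapplicable (the Annual Certificate is not current), so (h) stands. (d) is therefore removed.
None of the exceptions is available; § 45.5 applies in full.

Yes — Dmitri must hold a retail food licence.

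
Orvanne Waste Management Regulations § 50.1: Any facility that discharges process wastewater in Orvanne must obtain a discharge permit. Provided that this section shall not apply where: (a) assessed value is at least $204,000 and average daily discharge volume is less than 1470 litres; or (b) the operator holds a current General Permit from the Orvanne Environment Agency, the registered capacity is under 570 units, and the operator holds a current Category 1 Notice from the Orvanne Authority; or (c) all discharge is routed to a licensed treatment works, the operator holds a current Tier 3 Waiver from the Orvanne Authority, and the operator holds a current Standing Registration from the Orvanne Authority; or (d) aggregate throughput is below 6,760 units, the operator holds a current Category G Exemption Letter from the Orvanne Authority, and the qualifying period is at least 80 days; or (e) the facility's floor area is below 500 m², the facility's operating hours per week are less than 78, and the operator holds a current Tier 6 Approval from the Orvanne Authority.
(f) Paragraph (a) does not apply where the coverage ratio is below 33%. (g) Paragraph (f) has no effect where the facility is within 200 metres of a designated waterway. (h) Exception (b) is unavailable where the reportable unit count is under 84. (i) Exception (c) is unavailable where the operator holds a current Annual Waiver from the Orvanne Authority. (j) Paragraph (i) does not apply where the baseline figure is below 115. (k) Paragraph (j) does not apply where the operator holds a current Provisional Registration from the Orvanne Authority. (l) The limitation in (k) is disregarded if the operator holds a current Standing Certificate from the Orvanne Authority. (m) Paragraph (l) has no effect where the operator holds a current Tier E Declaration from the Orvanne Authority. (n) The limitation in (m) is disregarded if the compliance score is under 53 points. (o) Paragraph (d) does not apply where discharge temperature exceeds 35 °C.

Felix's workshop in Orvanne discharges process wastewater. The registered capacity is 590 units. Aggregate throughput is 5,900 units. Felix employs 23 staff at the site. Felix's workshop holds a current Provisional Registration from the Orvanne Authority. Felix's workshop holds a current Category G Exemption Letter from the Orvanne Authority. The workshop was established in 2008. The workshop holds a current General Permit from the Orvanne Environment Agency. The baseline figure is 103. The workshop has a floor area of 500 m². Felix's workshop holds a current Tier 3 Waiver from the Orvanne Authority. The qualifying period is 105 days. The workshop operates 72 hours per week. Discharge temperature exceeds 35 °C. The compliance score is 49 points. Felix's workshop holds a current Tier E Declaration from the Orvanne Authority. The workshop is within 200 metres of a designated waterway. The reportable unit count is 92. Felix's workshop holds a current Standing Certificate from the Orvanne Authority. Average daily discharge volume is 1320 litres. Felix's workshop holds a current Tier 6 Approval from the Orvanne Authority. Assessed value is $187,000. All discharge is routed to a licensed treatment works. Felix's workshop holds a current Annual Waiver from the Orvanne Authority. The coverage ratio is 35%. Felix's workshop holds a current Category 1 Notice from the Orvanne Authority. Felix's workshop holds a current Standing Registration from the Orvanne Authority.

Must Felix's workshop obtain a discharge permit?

No — exception (c) applies; Felix's workshop is not required to obtain a discharge permit.

Exception (a) does not apply: assessed value is $187,000, short of $204,000.
Exception (b) does not apply: the registered capacity is 590 units, not under 570 units.
Exception (c) is satisfied on its face — discharge is routed to a licensed treatment works; a current Tier 3 Waiver is held; a current Standing Registration is held. Considering the limiting provisions: (i) applies (a current Annual Waiver is held), but is itself disapplied by (j): (j) operates — the baseline figure is 103, below the 115 limit. (k) would limit (j) — a current Provisional Registration is held — but (l) sets (k) aside: (l) operates — a current Standing Certificate is held. (m) would limit (l) — a current Tier E Declaration is held — but (n) sets (m) aside: (n) operates against (m): the compliance score is 49 points, under the 53 points limit. So (c) applies.
All of (d)'s requirements are met (aggregate throughput is 5,900 units, below the 6,760 units limit; a current Category G Exemption Letter is held; the qualifying period is 105 days, meeting the 80 days threshold). However, paragraph (o) must be considered: (o) applies — discharge temperature exceeds 35 °C. Exception (d) does not apply.
Exception (e) fails — the facility's floor area is 500 m², not below 500 m².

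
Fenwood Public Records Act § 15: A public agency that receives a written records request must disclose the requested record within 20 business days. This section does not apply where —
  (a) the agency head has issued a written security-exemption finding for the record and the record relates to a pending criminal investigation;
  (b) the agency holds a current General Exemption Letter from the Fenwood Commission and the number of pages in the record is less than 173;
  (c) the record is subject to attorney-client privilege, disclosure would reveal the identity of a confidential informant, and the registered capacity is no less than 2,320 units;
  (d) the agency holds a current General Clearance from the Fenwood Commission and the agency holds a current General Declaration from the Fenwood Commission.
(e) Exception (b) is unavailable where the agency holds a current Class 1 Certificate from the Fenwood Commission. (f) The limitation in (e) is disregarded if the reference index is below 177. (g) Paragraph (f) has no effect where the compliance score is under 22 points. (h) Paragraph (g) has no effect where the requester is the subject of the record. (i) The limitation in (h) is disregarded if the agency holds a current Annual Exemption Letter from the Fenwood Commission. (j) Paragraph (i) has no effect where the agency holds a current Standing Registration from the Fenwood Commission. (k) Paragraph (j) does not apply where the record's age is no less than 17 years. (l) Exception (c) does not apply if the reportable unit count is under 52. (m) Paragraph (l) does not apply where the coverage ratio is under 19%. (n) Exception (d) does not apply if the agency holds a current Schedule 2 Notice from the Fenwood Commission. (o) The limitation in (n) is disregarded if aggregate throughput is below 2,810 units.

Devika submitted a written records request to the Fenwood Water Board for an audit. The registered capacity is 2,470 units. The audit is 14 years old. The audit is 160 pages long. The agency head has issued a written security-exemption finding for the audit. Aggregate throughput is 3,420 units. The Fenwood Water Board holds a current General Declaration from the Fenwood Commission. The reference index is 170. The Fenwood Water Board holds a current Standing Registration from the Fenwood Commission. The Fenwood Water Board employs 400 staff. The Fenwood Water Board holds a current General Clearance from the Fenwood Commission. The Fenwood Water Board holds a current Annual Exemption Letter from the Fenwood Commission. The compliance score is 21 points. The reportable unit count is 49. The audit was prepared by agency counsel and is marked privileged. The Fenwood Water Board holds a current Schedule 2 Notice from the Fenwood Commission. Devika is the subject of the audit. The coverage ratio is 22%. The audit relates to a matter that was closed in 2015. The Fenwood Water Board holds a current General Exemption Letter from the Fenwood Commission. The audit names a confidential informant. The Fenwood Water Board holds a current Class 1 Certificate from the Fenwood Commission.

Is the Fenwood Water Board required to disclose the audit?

No — exception (b) applies; the Fenwood Water Board is not required to disclose the audit.

Exception (a) does not apply: the audit relates to a closed matter.
Exception (b) is satisfied on its face — a current General Exemption Letter is held; the number of pages in the record is 160, less than the 173 limit. As to paragraphs (e)–(k): (e) operates (a current Class 1 Certificate is held), but is overridden by (f): (f) operates against (e): the reference index is 170, below the 177 limit. (g) applies (the compliance score is 21 points, under the 22 points limit), but is overridden by (h): (h) operates against (g): Devika is the subject of the audit. (i) would limit (h) — a current Annual Exemption Letter is held — but (j) sets (i) aside: (j) operates against (i): a current Standing Registration is held. (k), which would lift (j), is not triggered — the record's age is 14 years, short of 17 years. So (b) applies.
All of (c)'s requirements are met (the audit is privileged; the audit names a confidential informant; the registered capacity is 2,470 units, meeting the 2,320 units threshold). Turning to paragraphs (l)–(m): (l) is triggered — the reportable unit count is 49, under the 52 limit. (m) is not engaged (the coverage ratio is 22%, not under 19%), so (l) stands. Exception (c) does not apply.
Exception (d) is satisfied on its face — a current General Clearance is held; a current General Declaration is held. But: (n) operates against (d): a current Schedule 2 Notice is held. (o), which would lift (n), is not engaged — aggregate throughput is 3,420 units, not below 2,810 units. So (d) is unavailable.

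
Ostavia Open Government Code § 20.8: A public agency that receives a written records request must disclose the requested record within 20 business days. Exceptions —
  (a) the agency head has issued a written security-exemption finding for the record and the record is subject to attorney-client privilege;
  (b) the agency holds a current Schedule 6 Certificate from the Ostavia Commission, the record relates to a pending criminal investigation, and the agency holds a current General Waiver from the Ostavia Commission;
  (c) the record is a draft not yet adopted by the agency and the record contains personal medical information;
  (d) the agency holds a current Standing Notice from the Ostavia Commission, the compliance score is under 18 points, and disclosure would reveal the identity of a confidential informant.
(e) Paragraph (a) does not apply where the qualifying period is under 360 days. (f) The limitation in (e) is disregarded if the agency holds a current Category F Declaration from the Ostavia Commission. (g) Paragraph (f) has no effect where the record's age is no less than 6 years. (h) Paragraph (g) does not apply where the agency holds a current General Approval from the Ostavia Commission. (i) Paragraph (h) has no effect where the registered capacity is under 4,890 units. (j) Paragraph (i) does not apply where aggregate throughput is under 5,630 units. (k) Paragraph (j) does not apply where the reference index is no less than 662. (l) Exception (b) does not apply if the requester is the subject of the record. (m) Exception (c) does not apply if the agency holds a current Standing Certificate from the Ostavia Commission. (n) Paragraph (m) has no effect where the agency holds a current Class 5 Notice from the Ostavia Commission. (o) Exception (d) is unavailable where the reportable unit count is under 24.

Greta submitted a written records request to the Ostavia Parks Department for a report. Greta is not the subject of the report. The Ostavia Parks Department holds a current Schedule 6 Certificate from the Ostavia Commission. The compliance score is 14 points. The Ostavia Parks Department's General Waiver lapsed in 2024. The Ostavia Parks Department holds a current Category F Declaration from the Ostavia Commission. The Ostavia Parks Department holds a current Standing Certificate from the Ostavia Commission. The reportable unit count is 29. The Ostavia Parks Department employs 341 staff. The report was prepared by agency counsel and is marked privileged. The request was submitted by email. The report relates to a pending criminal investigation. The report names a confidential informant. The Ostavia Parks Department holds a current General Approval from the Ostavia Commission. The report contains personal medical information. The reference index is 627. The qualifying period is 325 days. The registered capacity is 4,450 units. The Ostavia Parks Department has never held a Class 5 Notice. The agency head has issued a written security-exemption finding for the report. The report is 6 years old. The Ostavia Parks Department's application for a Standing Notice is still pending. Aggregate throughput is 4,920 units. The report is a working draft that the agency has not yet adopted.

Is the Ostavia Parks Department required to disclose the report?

All of (a)'s requirements are met (a written security-exemption finding has been issued; the report is privileged). Under paragraphs (e)–(k): (e) would limit (a) — the qualifying period is 325 days, under the 360 days limit — but (f) sets (e) aside: (f) is engaged — a current Category F Declaration is held. (g) would limit (f) — the record's age is 6 years, meeting the 6 years threshold — but (h) sets (g) aside: (h) operates against (g): a current General Approval is held. (i) would limit (h) — the registered capacity is 4,450 units, under the 4,890 units limit — but (j) sets (i) aside: (j) operates against (i): aggregate throughput is 4,920 units, under the 5,630 units limit. (k), which would lift (j), is not triggered — the reference index is 627, short of 662. So (a) applies.
Exception (b) fails — no current General Waiver is held.
Exception (c): the report is an unadopted draft; the report contains personal medical information — every condition holds. But applying paragraphs (m)–(n): (m) operates against (c): a current Standing Certificate is held. (n) is inapplicable (no current Class 5 Notice is held), so (m) stands. (c) is therefore removed.
Exception (d) requires that the agency holds a current Standing Notice from the Ostavia Commission; but the Standing Notice is not current, so (d) is unavailable.

No — exception (a) applies; the Ostavia Parks Department is not required to disclose the report.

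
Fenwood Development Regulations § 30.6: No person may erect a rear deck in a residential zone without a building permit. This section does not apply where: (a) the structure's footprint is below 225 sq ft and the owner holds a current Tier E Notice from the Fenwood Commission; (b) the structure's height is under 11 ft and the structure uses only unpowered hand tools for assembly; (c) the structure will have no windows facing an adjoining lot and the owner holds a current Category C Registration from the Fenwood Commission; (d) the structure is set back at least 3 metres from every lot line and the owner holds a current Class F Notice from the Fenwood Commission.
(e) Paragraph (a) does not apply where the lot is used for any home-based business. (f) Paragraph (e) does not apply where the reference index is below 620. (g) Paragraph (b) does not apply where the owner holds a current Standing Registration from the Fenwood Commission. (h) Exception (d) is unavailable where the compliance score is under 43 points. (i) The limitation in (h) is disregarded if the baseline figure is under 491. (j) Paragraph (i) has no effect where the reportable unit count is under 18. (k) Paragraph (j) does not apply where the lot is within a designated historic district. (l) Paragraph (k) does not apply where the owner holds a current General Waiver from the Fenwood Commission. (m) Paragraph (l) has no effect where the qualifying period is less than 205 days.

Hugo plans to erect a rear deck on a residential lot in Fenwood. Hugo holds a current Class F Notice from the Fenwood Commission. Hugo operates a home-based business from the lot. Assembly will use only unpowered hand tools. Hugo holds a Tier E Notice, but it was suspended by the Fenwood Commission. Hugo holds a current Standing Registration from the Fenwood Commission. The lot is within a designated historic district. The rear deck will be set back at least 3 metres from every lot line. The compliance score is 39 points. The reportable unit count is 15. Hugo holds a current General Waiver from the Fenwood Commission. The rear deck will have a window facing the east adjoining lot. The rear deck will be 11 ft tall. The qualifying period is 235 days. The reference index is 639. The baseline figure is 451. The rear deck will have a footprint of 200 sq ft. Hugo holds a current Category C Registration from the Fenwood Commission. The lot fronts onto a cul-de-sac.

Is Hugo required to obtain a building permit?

Yes — Hugo must obtain a building permit.

Exception (a) requires that the owner holds a current Tier E Notice from the Fenwood Commission; but no current Tier E Notice is held, so (a) is unavailable.
Exception (b) requires that the structure's height is under 11 ft; but the structure's height is 11 ft, not under 11 ft, so (b) is unavailable.
Exception (c) fails — a window faces an adjoining lot.
Exception (d) is satisfied on its face — the setback is at least 3 m on every side; a current Class F Notice is held. However, paragraphs (h)–(m) must be considered: (h) applies — the compliance score is 39 points, under the 43 points limit. (i) would limit (h) — the baseline figure is 451, under the 491 limit — but (j) sets (i) aside: (j) operates against (i): the reportable unit count is 15, under the 18 limit. (k) applies (the lot is in a historic district), but is itself disapplied by (l): (l) operates against (k): a current General Waiver is held. (m) does not operate here (the qualifying period is 235 days, not less than 205 days), so (l) stands. So (d) is unavailable.
Every exception is unavailable, so the rule governs.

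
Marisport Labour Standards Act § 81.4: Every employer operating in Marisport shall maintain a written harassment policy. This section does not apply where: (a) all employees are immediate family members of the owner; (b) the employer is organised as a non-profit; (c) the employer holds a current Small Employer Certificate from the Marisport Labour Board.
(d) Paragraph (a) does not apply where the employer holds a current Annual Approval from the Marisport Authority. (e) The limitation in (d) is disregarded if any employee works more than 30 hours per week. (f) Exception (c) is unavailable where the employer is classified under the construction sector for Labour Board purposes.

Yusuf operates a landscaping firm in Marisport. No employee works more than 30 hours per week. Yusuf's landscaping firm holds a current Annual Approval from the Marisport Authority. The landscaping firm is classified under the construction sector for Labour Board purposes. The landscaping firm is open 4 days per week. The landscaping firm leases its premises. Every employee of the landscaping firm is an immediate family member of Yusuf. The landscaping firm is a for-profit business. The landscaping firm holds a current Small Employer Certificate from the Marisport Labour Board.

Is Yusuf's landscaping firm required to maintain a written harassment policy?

Yes — Yusuf's landscaping firm must maintain a written harassment policy.

Exception (a): every employee is an immediate family member — every condition holds. But applying paragraphs (d)–(e): (d) applies — a current Annual Approval is held. (e), which would lift (d), is not engaged — no employee exceeds 30 hours/week. So (a) is unavailable.
Exception (b) does not apply: the employer is for-profit.
All of (c)'s requirements are met (a current Small Employer Certificate is held). Turning to paragraph (f): (f) operates — the landscaping firm is classified under the construction sector. Exception (c) does not apply.
No exception applies. The general rule governs.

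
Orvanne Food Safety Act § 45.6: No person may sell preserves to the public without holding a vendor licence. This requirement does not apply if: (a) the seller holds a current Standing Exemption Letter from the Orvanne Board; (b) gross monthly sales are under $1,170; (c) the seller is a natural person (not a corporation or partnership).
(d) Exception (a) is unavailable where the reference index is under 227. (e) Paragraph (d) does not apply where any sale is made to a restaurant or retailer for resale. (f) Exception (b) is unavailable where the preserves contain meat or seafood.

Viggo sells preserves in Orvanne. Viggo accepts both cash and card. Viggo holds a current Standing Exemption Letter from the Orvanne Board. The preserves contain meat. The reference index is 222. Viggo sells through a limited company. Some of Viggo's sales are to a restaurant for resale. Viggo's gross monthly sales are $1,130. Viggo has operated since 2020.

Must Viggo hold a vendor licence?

No — exception (a) applies; Viggo is not required to hold a vendor licence.

Exception (a) is satisfied on its face — a current Standing Exemption Letter is held. Considering the limiting provisions: (d) applies (the reference index is 222, under the 227 limit), but yields to (e): (e) is engaged — some sales are to a restaurant for resale. (a) remains available.
Exception (b)'s conditions are all satisfied: gross monthly sales are $1,130, under the $1,170 limit. But: (f) operates against (b): the preserves contain meat. Exception (b) does not apply.
Exception (c) requires that the seller is a natural person (not a corporation or partnership); but the seller operates through a limited company, so (c) is unavailable.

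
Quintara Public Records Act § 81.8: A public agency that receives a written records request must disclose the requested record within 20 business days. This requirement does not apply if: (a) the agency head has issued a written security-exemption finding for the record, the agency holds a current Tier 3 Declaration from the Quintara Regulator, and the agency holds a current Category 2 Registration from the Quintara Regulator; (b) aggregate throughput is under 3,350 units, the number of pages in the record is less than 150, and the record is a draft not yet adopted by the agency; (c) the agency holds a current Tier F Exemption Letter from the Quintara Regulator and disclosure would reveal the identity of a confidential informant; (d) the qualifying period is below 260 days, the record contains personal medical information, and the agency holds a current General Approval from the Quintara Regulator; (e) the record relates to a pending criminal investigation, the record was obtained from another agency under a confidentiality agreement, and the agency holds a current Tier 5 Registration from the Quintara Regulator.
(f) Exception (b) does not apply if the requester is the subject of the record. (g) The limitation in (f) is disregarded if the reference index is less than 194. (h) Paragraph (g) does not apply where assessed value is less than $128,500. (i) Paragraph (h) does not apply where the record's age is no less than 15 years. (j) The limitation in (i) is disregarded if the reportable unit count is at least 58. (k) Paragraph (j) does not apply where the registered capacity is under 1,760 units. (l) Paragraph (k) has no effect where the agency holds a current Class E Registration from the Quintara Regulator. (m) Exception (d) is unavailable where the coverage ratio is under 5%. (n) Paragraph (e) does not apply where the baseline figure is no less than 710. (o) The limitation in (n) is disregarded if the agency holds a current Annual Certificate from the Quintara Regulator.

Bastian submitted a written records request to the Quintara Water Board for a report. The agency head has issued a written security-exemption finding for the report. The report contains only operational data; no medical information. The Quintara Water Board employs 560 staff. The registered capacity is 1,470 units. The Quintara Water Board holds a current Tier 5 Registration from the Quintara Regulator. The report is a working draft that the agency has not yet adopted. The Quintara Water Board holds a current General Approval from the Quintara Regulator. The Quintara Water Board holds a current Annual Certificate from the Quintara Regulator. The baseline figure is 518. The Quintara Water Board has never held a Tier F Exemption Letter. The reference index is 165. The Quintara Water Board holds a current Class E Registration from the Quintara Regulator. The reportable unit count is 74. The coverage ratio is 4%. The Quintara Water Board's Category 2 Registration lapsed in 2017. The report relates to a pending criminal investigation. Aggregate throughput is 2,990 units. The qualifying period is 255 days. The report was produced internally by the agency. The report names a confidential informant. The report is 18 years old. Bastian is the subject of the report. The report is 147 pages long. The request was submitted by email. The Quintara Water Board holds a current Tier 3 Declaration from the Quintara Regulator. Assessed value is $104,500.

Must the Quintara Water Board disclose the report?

Yes — the Quintara Water Board must disclose the report.

Exception (a) fails — no current Category 2 Registration is held.
Exception (b)'s conditions are all satisfied: aggregate throughput is 2,990 units, under the 3,350 units limit; the number of pages in the record is 147, less than the 150 limit; the report is an unadopted draft. Turning to paragraphs (f)–(l): (f) operates against (b): Bastian is the subject of the report. (g) is engaged (the reference index is 165, less than the 194 limit), but is overridden by (h): (h) is triggered — assessed value is $104,500, less than the $128,500 limit. (i) applies (the record's age is 18 years, meeting the 15 years threshold), but yields to (j): (j) is triggered — the reportable unit count is 74, meeting the 58 threshold. (k) applies (the registered capacity is 1,470 units, under the 1,760 units limit), but is displaced by (l): (l) is triggered — a current Class E Registration is held. (b) is therefore removed.
Exception (c) does not apply: the Tier F Exemption Letter is not current.
Exception (d) requires that the record contains personal medical information; but the report contains only operational data, so (d) is unavailable.
Exception (e) requires that the record was obtained from another agency under a confidentiality agreement; but the report was produced internally, so (e) is unavailable.
None of the exceptions is available; § 81.8 applies in full.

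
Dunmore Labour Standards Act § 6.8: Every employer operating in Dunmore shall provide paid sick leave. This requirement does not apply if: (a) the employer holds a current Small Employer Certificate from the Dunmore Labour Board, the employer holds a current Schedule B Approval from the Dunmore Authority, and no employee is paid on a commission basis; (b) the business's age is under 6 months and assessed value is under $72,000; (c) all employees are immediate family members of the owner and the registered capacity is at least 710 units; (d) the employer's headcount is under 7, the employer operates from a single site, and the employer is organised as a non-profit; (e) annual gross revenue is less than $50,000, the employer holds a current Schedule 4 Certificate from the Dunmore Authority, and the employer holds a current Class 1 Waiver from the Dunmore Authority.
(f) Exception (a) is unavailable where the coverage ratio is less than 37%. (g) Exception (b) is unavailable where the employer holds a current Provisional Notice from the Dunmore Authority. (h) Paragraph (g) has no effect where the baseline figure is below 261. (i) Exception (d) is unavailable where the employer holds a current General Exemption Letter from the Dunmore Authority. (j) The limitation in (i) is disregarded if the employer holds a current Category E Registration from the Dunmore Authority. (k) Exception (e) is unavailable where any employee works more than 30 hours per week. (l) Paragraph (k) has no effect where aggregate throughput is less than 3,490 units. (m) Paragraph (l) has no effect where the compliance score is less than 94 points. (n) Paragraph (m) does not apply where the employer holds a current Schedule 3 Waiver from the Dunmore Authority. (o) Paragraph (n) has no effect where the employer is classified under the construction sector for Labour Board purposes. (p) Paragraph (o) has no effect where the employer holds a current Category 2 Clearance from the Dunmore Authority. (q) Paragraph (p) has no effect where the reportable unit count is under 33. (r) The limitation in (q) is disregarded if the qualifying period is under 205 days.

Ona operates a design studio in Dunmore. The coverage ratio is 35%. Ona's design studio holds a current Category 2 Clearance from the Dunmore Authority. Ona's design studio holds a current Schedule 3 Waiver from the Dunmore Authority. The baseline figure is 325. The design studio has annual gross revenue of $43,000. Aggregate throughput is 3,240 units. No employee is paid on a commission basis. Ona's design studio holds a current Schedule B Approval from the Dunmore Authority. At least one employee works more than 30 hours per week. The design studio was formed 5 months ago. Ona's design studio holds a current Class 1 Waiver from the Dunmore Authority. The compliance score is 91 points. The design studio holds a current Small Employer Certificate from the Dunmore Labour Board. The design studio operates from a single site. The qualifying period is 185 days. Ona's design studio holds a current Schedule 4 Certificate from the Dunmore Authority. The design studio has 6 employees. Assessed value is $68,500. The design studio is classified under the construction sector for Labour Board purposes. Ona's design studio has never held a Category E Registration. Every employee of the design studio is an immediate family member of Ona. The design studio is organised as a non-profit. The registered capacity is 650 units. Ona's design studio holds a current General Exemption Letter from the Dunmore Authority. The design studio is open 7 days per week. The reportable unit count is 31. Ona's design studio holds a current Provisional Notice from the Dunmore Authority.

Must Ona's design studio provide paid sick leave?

No — exception (e) applies; Ona's design studio is not required to provide paid sick leave.

Exception (a): a current Small Employer Certificate is held; a current Schedule B Approval is held; no employee is paid on commission — every condition holds. But applying paragraph (f): (f) applies — the coverage ratio is 35%, less than the 37% limit. So (a) is unavailable.
Exception (b) is satisfied on its face — the business's age is 5 months, under the 6 months limit; assessed value is $68,500, under the $72,000 limit. Turning to paragraphs (g)–(h): (g) is engaged — a current Provisional Notice is held. (h) is inapplicable (the baseline figure is 325, not below 261), so (g) stands. (b) is therefore removed.
Exception (c) fails — the registered capacity is 650 units, short of 710 units.
Exception (d) is satisfied on its face — the employer's headcount is 6, under the 7 limit; the employer operates from a single site; the employer is a non-profit. However, paragraphs (i)–(j) must be considered: (i) operates against (d): a current General Exemption Letter is held. (j) does not operate here (no current Category E Registration is held), so (i) stands. So (d) is unavailable.
Exception (e) is satisfied on its face — annual gross revenue is $43,000, less than the $50,000 limit; a current Schedule 4 Certificate is held; a current Class 1 Waiver is held. Applying paragraphs (k)–(r): (k) operates (at least one employee exceeds 30 hours/week), but is itself disapplied by (l): (l) operates against (k): aggregate throughput is 3,240 units, less than the 3,490 units limit. (m) applies (the compliance score is 91 points, less than the 94 points limit), but is displaced by (n): (n) is triggered — a current Schedule 3 Waiver is held. (o) would limit (n) — the design studio is classified under the construction sector — but (p) sets (o) aside: (p) operates against (o): a current Category 2 Clearance is held. (q) operates (the reportable unit count is 31, under the 33 limit), but is overridden by (r): (r) applies — the qualifying period is 185 days, under the 205 days limit. So (e) applies.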